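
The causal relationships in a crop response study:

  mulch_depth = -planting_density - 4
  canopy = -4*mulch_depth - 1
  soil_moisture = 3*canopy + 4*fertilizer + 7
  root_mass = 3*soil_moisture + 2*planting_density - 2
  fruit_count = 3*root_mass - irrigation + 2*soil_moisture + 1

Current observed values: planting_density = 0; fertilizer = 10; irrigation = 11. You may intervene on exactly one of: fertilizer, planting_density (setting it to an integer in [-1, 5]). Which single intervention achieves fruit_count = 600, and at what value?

Intervening on fertilizer: with other inputs at their observed values, fruit_count = 44*fertilizer + 556. Solving for 600 gives fertilizer = 1, within [-1, 5].
Intervening on planting_density: fruit_count = 138*planting_density + 996. Reaching 600 requires planting_density = -66/23, not an integer.

set fertilizer = 1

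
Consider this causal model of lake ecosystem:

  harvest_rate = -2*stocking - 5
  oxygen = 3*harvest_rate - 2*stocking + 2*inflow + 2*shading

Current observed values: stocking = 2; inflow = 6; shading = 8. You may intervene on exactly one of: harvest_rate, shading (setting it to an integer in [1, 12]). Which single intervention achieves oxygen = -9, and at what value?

Intervening on harvest_rate: oxygen = 3*harvest_rate + 24. Reaching -9 requires harvest_rate = -11, outside [1, 12].
Intervening on shading: with other inputs at their observed values, oxygen = 2*shading - 19. Solving for -9 gives shading = 5, within [1, 12].

set shading = 5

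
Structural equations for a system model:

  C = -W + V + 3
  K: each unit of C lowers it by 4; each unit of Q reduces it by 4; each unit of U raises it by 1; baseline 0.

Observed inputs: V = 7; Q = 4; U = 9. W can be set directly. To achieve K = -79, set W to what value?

Substituting into the C equation gives C = -W + 10.
K becomes 4*W - 47.
Solve 4*W - 47 = -79: W = (-79 + 47) / 4 = -8.

W = -8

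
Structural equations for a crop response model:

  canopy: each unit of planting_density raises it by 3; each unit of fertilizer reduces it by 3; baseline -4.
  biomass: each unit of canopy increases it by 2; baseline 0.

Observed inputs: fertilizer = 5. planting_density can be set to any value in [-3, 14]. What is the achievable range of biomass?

Substituting into the canopy equation gives canopy = 3*planting_density - 19.
Substituting into the biomass equation gives biomass = 6*planting_density - 38.
Linear in planting_density, so extremes are at the endpoints: planting_density = -3 gives biomass = -56; planting_density = 14 gives biomass = 46.

-56 to 46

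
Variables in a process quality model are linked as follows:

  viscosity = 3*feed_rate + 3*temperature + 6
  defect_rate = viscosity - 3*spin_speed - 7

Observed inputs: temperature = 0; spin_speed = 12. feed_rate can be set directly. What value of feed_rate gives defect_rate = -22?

feed_rate = 5

Substituting into the viscosity equation gives viscosity = 3*feed_rate + 6.
This gives defect_rate = 3*feed_rate - 37.
Solve 3*feed_rate - 37 = -22: feed_rate = (-22 + 37) / 3 = 5.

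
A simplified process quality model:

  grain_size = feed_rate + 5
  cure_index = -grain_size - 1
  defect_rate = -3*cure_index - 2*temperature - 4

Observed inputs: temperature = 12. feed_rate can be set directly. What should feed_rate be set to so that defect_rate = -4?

feed_rate = 2

Substituting into the cure_index equation gives cure_index = -feed_rate - 6.
So defect_rate = 3*feed_rate - 10.
Solve 3*feed_rate - 10 = -4: feed_rate = (-4 + 10) / 3 = 2.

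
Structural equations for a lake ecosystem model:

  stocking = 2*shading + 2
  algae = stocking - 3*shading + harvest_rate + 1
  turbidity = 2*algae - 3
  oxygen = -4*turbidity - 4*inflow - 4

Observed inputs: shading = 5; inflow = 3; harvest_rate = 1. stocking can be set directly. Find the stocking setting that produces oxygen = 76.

stocking = 3

Intervening on stocking fixes its value directly, overriding its dependence on shading.
Substituting into the algae equation gives algae = stocking - 13.
Substituting into the turbidity equation gives turbidity = 2*stocking - 29.
Substituting into the oxygen equation gives oxygen = -8*stocking + 100.
Solve -8*stocking + 100 = 76: stocking = (76 - 100) / -8 = 3.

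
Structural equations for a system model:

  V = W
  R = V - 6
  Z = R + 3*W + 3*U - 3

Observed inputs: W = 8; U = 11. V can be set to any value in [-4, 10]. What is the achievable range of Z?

44 to 58

Intervening on V fixes its value directly, overriding its dependence on W.
Substituting into the Z equation gives Z = V + 48.
Linear in V, so extremes are at the endpoints: V = -4 gives Z = 44; V = 10 gives Z = 58.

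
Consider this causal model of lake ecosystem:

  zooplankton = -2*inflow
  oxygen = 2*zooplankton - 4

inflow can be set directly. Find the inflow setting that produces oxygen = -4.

inflow = 0

Substituting into the oxygen equation gives oxygen = -4*inflow - 4.
Solve -4*inflow - 4 = -4: inflow = (-4 + 4) / -4 = 0.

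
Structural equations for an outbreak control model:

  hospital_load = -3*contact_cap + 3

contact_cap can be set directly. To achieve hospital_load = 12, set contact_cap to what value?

contact_cap = -3

Solve -3*contact_cap + 3 = 12: contact_cap = (12 - 3) / -3 = -3.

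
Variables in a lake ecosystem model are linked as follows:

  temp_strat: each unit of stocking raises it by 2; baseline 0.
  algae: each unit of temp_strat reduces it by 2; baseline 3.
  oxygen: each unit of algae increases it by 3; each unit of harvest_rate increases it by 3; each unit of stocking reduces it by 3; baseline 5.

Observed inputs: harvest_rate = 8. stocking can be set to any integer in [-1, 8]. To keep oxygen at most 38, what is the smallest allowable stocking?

stocking = 0

Substituting into the algae equation gives algae = -4*stocking + 3.
So oxygen = -15*stocking + 38.
Require -15*stocking + 38 ≤ 38, so stocking ≥ 0.
The smallest integer in [-1, 8] satisfying this is 0.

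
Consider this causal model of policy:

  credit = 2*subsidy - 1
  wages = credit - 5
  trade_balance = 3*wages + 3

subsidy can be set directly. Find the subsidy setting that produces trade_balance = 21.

subsidy = 6

Substituting into the wages equation gives wages = 2*subsidy - 6.
trade_balance becomes 6*subsidy - 15.
Solve 6*subsidy - 15 = 21: subsidy = (21 + 15) / 6 = 6.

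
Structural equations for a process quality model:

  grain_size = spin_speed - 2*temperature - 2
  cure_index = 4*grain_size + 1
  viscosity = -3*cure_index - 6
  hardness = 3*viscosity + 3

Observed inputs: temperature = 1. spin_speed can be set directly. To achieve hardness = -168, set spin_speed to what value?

Substituting into the grain_size equation gives grain_size = spin_speed - 4.
cure_index becomes 4*spin_speed - 15.
This gives viscosity = -12*spin_speed + 39.
hardness becomes -36*spin_speed + 120.
Solve -36*spin_speed + 120 = -168: spin_speed = (-168 - 120) / -36 = 8.

spin_speed = 8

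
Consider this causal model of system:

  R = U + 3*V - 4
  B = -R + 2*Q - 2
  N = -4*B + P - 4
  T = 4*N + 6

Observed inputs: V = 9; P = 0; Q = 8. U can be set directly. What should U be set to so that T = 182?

Substituting into the R equation gives R = U + 23.
Substituting into the B equation gives B = -U - 9.
N becomes 4*U + 32.
Substituting into the T equation gives T = 16*U + 134.
Solve 16*U + 134 = 182: U = (182 - 134) / 16 = 3.

U = 3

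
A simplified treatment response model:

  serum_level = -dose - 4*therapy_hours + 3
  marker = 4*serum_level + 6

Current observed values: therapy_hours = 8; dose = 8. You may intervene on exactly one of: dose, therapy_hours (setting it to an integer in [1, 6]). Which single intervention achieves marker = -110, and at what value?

Intervening on dose: marker = -4*dose - 110. Reaching -110 requires dose = 0, outside [1, 6].
Intervening on therapy_hours: with other inputs at their observed values, marker = -16*therapy_hours - 14. Solving for -110 gives therapy_hours = 6, within [1, 6].

set therapy_hours = 6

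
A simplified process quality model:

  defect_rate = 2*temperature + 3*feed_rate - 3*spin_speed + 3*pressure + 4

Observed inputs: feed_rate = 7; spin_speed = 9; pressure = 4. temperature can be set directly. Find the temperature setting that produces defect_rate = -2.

Substituting into the defect_rate equation gives defect_rate = 2*temperature + 10.
Solve 2*temperature + 10 = -2: temperature = (-2 - 10) / 2 = -6.

temperature = -6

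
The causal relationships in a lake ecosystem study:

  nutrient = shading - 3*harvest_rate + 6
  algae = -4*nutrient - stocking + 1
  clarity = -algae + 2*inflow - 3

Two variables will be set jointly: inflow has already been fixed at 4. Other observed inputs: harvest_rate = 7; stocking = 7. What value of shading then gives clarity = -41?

With inflow held at 4:
Substituting into the nutrient equation gives nutrient = shading - 15.
algae becomes -4*shading + 54.
So clarity = 4*shading - 49.
Solve 4*shading - 49 = -41: shading = (-41 + 49) / 4 = 2.

shading = 2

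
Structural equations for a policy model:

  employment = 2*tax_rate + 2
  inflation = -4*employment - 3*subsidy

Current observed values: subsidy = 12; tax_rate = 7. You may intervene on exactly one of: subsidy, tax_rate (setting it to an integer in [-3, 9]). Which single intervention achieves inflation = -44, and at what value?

Intervening on subsidy: inflation = -3*subsidy - 64. Reaching -44 requires subsidy = -20/3, not an integer.
Intervening on tax_rate: with other inputs at their observed values, inflation = -8*tax_rate - 44. Solving for -44 gives tax_rate = 0, within [-3, 9].

set tax_rate = 0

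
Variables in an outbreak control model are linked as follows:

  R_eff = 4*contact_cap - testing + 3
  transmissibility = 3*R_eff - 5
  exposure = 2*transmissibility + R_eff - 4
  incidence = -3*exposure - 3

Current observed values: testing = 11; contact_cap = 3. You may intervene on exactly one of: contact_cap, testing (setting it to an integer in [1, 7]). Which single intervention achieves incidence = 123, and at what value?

Intervening on contact_cap: with other inputs at their observed values, incidence = -84*contact_cap + 207. Solving for 123 gives contact_cap = 1, within [1, 7].
Intervening on testing: incidence = 21*testing - 276. Reaching 123 requires testing = 19, outside [1, 7].

set contact_cap = 1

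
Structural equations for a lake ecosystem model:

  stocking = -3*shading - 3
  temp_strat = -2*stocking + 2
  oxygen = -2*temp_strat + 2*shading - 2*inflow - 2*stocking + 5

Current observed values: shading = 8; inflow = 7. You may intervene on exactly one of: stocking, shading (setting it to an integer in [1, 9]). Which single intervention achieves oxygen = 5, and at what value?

Intervening on stocking: with other inputs at their observed values, oxygen = 2*stocking + 3. Solving for 5 gives stocking = 1, within [1, 9].
Intervening on shading: oxygen = -4*shading - 19. Reaching 5 requires shading = -6, outside [1, 9].

set stocking = 1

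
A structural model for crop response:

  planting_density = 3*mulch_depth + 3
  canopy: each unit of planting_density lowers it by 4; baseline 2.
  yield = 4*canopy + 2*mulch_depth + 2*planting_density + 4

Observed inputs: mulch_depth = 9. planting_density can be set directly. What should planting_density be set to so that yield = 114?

Intervening on planting_density fixes its value directly, overriding its dependence on mulch_depth.
Substituting into the yield equation gives yield = -14*planting_density + 30.
Solve -14*planting_density + 30 = 114: planting_density = (114 - 30) / -14 = -6.

planting_density = -6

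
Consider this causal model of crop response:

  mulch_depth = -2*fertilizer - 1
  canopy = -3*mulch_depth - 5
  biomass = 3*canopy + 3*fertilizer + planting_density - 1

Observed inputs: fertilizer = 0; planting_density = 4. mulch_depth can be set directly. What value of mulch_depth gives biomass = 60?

Intervening on mulch_depth fixes its value directly, overriding its dependence on fertilizer.
Substituting into the biomass equation gives biomass = -9*mulch_depth - 12.
Solve -9*mulch_depth - 12 = 60: mulch_depth = (60 + 12) / -9 = -8.

mulch_depth = -8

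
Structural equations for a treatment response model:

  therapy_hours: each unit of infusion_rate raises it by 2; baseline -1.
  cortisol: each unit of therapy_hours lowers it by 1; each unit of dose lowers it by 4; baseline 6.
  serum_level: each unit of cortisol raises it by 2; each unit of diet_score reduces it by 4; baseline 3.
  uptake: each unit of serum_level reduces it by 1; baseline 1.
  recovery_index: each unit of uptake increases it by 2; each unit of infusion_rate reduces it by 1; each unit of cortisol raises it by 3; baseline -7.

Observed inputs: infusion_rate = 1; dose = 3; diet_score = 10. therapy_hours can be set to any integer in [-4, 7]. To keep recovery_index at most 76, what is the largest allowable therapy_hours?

Intervening on therapy_hours fixes its value directly, overriding its dependence on infusion_rate.
Substituting into the cortisol equation gives cortisol = -therapy_hours - 6.
Substituting into the serum_level equation gives serum_level = -2*therapy_hours - 49.
Substituting into the uptake equation gives uptake = 2*therapy_hours + 50.
recovery_index becomes therapy_hours + 74.
Require therapy_hours + 74 ≤ 76, so therapy_hours ≤ 2.
The largest integer in [-4, 7] satisfying this is 2.

therapy_hours = 2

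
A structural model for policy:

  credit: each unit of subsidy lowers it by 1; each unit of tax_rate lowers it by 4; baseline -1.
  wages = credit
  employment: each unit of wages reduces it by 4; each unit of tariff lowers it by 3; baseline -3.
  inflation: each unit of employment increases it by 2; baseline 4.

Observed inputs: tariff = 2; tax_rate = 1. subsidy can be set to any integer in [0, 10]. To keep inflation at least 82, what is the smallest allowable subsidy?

Substituting into the credit equation gives credit = -subsidy - 5.
Substituting into the wages equation gives wages = -subsidy - 5.
Substituting into the employment equation gives employment = 4*subsidy + 11.
So inflation = 8*subsidy + 26.
Require 8*subsidy + 26 ≥ 82, so subsidy ≥ 7.
The smallest integer in [0, 10] satisfying this is 7.

subsidy = 7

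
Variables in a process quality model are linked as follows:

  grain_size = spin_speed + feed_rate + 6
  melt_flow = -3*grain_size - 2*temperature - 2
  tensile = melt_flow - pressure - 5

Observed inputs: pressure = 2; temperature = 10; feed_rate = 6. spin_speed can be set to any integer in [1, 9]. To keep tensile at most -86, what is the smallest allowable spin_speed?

spin_speed = 7

Substituting into the grain_size equation gives grain_size = spin_speed + 12.
Substituting into the melt_flow equation gives melt_flow = -3*spin_speed - 58.
So tensile = -3*spin_speed - 65.
Require -3*spin_speed - 65 ≤ -86, so spin_speed ≥ 7.
The smallest integer in [1, 9] satisfying this is 7.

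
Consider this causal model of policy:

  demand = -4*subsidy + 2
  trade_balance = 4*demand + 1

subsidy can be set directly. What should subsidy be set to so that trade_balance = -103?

subsidy = 7

Substituting into the trade_balance equation gives trade_balance = -16*subsidy + 9.
Solve -16*subsidy + 9 = -103: subsidy = (-103 - 9) / -16 = 7.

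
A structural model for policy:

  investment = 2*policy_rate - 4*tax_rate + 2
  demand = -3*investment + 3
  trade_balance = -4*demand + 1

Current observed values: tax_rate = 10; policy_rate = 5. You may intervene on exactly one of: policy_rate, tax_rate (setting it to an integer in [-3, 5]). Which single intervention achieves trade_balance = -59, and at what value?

set tax_rate = 4

Intervening on policy_rate: trade_balance = 24*policy_rate - 467. Reaching -59 requires policy_rate = 17, outside [-3, 5].
Intervening on tax_rate: with other inputs at their observed values, trade_balance = -48*tax_rate + 133. Solving for -59 gives tax_rate = 4, within [-3, 5].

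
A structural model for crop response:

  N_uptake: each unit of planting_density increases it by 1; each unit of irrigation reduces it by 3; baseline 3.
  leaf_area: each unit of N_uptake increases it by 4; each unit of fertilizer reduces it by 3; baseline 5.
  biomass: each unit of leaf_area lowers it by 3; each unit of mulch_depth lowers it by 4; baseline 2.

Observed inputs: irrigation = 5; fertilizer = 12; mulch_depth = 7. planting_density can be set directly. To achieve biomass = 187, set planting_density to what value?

planting_density = 2

Substituting into the N_uptake equation gives N_uptake = planting_density - 12.
Substituting into the leaf_area equation gives leaf_area = 4*planting_density - 79.
Substituting into the biomass equation gives biomass = -12*planting_density + 211.
Solve -12*planting_density + 211 = 187: planting_density = (187 - 211) / -12 = 2.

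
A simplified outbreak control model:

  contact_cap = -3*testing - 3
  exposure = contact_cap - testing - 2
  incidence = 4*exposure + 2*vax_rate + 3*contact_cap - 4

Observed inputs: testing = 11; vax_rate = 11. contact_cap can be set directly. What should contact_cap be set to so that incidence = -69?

contact_cap = -5

Intervening on contact_cap fixes its value directly, overriding its dependence on testing.
Substituting into the exposure equation gives exposure = contact_cap - 13.
Substituting into the incidence equation gives incidence = 7*contact_cap - 34.
Solve 7*contact_cap - 34 = -69: contact_cap = (-69 + 34) / 7 = -5.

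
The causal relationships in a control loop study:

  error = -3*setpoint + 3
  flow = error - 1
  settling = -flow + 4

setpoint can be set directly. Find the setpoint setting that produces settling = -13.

setpoint = -5

Substituting into the flow equation gives flow = -3*setpoint + 2.
Substituting into the settling equation gives settling = 3*setpoint + 2.
Solve 3*setpoint + 2 = -13: setpoint = (-13 - 2) / 3 = -5.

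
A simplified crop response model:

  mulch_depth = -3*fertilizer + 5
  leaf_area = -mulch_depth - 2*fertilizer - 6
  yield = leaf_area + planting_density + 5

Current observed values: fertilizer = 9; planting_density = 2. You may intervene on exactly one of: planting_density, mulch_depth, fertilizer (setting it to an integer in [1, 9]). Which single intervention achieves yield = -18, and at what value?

Intervening on planting_density: yield = planting_density + 3. Reaching -18 requires planting_density = -21, outside [1, 9].
Intervening on mulch_depth: with other inputs at their observed values, yield = -mulch_depth - 17. Solving for -18 gives mulch_depth = 1, within [1, 9].
Intervening on fertilizer: yield = fertilizer - 4. Reaching -18 requires fertilizer = -14, outside [1, 9].

set mulch_depth = 1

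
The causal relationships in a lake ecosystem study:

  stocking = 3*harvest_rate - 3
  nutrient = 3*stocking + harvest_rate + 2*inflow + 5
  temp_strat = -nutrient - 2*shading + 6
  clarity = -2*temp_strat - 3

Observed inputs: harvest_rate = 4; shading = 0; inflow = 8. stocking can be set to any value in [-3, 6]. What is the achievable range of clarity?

Intervening on stocking fixes its value directly, overriding its dependence on harvest_rate.
Substituting into the nutrient equation gives nutrient = 3*stocking + 25.
This gives temp_strat = -3*stocking - 19.
So clarity = 6*stocking + 35.
Linear in stocking, so extremes are at the endpoints: stocking = -3 gives clarity = 17; stocking = 6 gives clarity = 71.

17 to 71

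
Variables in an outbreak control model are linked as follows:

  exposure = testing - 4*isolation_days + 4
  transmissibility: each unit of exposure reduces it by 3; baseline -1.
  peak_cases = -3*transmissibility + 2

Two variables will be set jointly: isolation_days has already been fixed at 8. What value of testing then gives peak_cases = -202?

With isolation_days held at 8:
Substituting into the exposure equation gives exposure = testing - 28.
Substituting into the transmissibility equation gives transmissibility = -3*testing + 83.
So peak_cases = 9*testing - 247.
Solve 9*testing - 247 = -202: testing = (-202 + 247) / 9 = 5.

testing = 5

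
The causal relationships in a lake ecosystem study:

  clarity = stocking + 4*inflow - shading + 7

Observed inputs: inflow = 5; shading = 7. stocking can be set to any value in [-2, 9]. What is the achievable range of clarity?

Substituting into the clarity equation gives clarity = stocking + 20.
Linear in stocking, so extremes are at the endpoints: stocking = -2 gives clarity = 18; stocking = 9 gives clarity = 29.

18 to 29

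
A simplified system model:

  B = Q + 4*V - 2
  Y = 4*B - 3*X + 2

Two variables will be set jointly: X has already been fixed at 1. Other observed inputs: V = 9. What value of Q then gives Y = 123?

Q = -3

With X held at 1:
Substituting into the B equation gives B = Q + 34.
So Y = 4*Q + 135.
Solve 4*Q + 135 = 123: Q = (123 - 135) / 4 = -3.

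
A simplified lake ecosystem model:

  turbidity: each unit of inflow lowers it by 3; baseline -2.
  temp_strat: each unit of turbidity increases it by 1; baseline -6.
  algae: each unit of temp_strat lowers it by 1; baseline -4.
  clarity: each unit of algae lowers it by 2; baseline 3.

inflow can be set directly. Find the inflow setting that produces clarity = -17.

inflow = 2

Substituting into the temp_strat equation gives temp_strat = -3*inflow - 8.
algae becomes 3*inflow + 4.
Substituting into the clarity equation gives clarity = -6*inflow - 5.
Solve -6*inflow - 5 = -17: inflow = (-17 + 5) / -6 = 2.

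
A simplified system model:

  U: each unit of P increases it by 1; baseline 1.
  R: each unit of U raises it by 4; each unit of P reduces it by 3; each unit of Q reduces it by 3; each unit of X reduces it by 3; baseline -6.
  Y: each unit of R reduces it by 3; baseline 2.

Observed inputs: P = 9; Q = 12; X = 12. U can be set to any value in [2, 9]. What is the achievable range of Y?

Intervening on U fixes its value directly, overriding its dependence on P.
Substituting into the R equation gives R = 4*U - 105.
So Y = -12*U + 317.
Linear in U, so extremes are at the endpoints: U = 2 gives Y = 293; U = 9 gives Y = 209.

209 to 293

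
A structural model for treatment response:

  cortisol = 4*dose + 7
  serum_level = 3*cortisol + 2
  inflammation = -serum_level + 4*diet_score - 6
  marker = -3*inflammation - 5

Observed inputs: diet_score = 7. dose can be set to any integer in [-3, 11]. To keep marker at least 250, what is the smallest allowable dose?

Substituting into the serum_level equation gives serum_level = 12*dose + 23.
Substituting into the inflammation equation gives inflammation = -12*dose - 1.
This gives marker = 36*dose - 2.
Require 36*dose - 2 ≥ 250, so dose ≥ 7.
The smallest integer in [-3, 11] satisfying this is 7.

dose = 7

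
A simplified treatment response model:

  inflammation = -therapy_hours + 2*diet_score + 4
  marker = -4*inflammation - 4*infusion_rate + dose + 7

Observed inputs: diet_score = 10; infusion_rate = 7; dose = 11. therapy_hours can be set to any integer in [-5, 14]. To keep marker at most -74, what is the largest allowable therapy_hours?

Substituting into the inflammation equation gives inflammation = -therapy_hours + 24.
marker becomes 4*therapy_hours - 106.
Require 4*therapy_hours - 106 ≤ -74, so therapy_hours ≤ 8.
The largest integer in [-5, 14] satisfying this is 8.

therapy_hours = 8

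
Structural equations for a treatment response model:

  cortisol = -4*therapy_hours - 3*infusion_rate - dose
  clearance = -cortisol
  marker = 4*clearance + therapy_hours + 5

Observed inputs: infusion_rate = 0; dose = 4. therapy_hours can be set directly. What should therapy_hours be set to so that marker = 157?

Substituting into the cortisol equation gives cortisol = -4*therapy_hours - 4.
Substituting into the clearance equation gives clearance = 4*therapy_hours + 4.
Substituting into the marker equation gives marker = 17*therapy_hours + 21.
Solve 17*therapy_hours + 21 = 157: therapy_hours = (157 - 21) / 17 = 8.

therapy_hours = 8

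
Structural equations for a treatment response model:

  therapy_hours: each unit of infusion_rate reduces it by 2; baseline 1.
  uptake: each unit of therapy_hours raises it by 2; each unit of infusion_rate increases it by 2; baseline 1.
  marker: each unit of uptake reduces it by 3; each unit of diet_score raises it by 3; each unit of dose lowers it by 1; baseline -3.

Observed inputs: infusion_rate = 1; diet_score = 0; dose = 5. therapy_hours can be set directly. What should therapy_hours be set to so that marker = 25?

Intervening on therapy_hours fixes its value directly, overriding its dependence on infusion_rate.
Substituting into the uptake equation gives uptake = 2*therapy_hours + 3.
Substituting into the marker equation gives marker = -6*therapy_hours - 17.
Solve -6*therapy_hours - 17 = 25: therapy_hours = (25 + 17) / -6 = -7.

therapy_hours = -7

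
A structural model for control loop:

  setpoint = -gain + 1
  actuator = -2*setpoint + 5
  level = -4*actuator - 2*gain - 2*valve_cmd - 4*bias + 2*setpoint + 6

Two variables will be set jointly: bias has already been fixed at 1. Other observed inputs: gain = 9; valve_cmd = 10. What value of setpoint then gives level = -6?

With bias held at 1:
Intervening on setpoint fixes its value directly, overriding its dependence on gain.
Substituting into the level equation gives level = 10*setpoint - 56.
Solve 10*setpoint - 56 = -6: setpoint = (-6 + 56) / 10 = 5.

setpoint = 5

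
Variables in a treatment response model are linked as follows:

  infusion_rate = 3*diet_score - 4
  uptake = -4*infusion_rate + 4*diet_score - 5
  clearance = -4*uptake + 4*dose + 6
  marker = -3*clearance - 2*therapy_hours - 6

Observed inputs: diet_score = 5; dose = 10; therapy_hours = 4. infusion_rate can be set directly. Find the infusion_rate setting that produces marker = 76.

infusion_rate = -1

Intervening on infusion_rate fixes its value directly, overriding its dependence on diet_score.
Substituting into the uptake equation gives uptake = -4*infusion_rate + 15.
This gives clearance = 16*infusion_rate - 14.
This gives marker = -48*infusion_rate + 28.
Solve -48*infusion_rate + 28 = 76: infusion_rate = (76 - 28) / -48 = -1.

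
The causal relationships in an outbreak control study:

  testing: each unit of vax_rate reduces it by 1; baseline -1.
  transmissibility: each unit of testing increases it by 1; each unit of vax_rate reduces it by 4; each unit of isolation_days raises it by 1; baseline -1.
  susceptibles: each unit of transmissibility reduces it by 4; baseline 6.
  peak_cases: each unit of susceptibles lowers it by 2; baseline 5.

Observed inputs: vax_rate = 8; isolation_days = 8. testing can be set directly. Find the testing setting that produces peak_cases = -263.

testing = -7

Intervening on testing fixes its value directly, overriding its dependence on vax_rate.
Substituting into the transmissibility equation gives transmissibility = testing - 25.
Substituting into the susceptibles equation gives susceptibles = -4*testing + 106.
Substituting into the peak_cases equation gives peak_cases = 8*testing - 207.
Solve 8*testing - 207 = -263: testing = (-263 + 207) / 8 = -7.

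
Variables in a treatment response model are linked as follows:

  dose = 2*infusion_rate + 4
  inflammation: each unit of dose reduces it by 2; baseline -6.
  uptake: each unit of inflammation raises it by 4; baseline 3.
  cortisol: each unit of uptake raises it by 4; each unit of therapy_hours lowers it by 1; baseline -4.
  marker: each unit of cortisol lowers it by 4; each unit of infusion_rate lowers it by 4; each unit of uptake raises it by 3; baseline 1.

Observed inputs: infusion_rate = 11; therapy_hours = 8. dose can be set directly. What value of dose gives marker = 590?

dose = 3

Intervening on dose fixes its value directly, overriding its dependence on infusion_rate.
Substituting into the uptake equation gives uptake = -8*dose - 21.
Substituting into the cortisol equation gives cortisol = -32*dose - 96.
Substituting into the marker equation gives marker = 104*dose + 278.
Solve 104*dose + 278 = 590: dose = (590 - 278) / 104 = 3.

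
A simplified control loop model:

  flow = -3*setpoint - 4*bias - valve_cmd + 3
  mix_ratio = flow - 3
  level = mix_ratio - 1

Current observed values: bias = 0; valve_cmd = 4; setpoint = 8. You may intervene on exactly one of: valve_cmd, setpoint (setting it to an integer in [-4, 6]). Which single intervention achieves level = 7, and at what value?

Intervening on valve_cmd: level = -valve_cmd - 25. Reaching 7 requires valve_cmd = -32, outside [-4, 6].
Intervening on setpoint: with other inputs at their observed values, level = -3*setpoint - 5. Solving for 7 gives setpoint = -4, within [-4, 6].

set setpoint = -4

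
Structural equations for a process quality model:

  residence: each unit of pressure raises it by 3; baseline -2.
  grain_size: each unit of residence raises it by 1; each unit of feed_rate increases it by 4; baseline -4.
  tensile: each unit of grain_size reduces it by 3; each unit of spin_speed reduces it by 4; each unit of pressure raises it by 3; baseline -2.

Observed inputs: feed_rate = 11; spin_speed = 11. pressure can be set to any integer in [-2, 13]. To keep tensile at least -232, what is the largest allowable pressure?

pressure = 12

Substituting into the grain_size equation gives grain_size = 3*pressure + 38.
tensile becomes -6*pressure - 160.
Require -6*pressure - 160 ≥ -232, so pressure ≤ 12.
The largest integer in [-2, 13] satisfying this is 12.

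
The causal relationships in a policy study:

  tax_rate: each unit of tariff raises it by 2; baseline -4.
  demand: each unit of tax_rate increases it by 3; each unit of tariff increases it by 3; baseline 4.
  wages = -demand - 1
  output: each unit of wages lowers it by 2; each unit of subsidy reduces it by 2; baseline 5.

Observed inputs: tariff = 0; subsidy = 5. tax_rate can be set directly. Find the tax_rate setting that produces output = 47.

Intervening on tax_rate fixes its value directly, overriding its dependence on tariff.
Substituting into the demand equation gives demand = 3*tax_rate + 4.
Substituting into the wages equation gives wages = -3*tax_rate - 5.
output becomes 6*tax_rate + 5.
Solve 6*tax_rate + 5 = 47: tax_rate = (47 - 5) / 6 = 7.

tax_rate = 7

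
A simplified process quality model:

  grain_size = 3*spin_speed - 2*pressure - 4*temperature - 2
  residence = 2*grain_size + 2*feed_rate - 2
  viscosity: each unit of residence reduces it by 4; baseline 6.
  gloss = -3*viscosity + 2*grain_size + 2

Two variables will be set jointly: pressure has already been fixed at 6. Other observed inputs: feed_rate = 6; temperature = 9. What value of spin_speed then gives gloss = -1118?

With pressure held at 6:
Substituting into the grain_size equation gives grain_size = 3*spin_speed - 50.
Substituting into the residence equation gives residence = 6*spin_speed - 90.
Substituting into the viscosity equation gives viscosity = -24*spin_speed + 366.
gloss becomes 78*spin_speed - 1196.
Solve 78*spin_speed - 1196 = -1118: spin_speed = (-1118 + 1196) / 78 = 1.

spin_speed = 1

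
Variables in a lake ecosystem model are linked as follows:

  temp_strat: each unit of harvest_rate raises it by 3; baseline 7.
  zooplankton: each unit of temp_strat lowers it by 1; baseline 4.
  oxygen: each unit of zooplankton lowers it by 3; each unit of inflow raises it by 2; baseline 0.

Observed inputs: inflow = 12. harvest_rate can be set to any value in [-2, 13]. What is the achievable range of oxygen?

15 to 150

Substituting into the zooplankton equation gives zooplankton = -3*harvest_rate - 3.
oxygen becomes 9*harvest_rate + 33.
Linear in harvest_rate, so extremes are at the endpoints: harvest_rate = -2 gives oxygen = 15; harvest_rate = 13 gives oxygen = 150.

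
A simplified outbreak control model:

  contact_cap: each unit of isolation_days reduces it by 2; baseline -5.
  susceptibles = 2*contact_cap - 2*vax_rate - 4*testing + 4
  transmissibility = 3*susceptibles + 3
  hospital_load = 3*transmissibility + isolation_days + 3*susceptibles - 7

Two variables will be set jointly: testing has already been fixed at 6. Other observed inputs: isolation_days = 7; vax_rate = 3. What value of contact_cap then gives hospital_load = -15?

contact_cap = 12

With testing held at 6:
Intervening on contact_cap fixes its value directly, overriding its dependence on isolation_days.
Substituting into the susceptibles equation gives susceptibles = 2*contact_cap - 26.
Substituting into the transmissibility equation gives transmissibility = 6*contact_cap - 75.
Substituting into the hospital_load equation gives hospital_load = 24*contact_cap - 303.
Solve 24*contact_cap - 303 = -15: contact_cap = (-15 + 303) / 24 = 12.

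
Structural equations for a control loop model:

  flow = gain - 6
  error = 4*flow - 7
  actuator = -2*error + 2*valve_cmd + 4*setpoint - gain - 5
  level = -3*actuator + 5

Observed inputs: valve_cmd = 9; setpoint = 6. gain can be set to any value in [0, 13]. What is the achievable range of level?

Substituting into the error equation gives error = 4*gain - 31.
Substituting into the actuator equation gives actuator = -9*gain + 99.
Substituting into the level equation gives level = 27*gain - 292.
Linear in gain, so extremes are at the endpoints: gain = 0 gives level = -292; gain = 13 gives level = 59.

-292 to 59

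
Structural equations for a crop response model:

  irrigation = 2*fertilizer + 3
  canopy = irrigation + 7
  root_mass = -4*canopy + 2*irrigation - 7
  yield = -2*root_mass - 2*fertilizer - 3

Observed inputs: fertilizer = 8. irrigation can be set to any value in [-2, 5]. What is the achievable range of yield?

Intervening on irrigation fixes its value directly, overriding its dependence on fertilizer.
Substituting into the root_mass equation gives root_mass = -2*irrigation - 35.
So yield = 4*irrigation + 51.
Linear in irrigation, so extremes are at the endpoints: irrigation = -2 gives yield = 43; irrigation = 5 gives yield = 71.

43 to 71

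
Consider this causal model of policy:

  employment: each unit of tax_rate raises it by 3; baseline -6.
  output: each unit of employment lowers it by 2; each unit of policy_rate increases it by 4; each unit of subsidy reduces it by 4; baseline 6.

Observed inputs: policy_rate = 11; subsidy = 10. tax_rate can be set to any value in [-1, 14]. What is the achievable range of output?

Substituting into the output equation gives output = -6*tax_rate + 22.
Linear in tax_rate, so extremes are at the endpoints: tax_rate = -1 gives output = 28; tax_rate = 14 gives output = -62.

-62 to 28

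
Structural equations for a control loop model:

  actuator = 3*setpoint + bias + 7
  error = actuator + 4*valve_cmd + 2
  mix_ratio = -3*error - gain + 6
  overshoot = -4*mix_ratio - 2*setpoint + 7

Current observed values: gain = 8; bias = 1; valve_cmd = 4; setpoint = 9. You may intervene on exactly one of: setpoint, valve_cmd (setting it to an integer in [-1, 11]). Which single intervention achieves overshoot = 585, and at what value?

set valve_cmd = 3

Intervening on setpoint: overshoot = 34*setpoint + 327. Reaching 585 requires setpoint = 129/17, not an integer.
Intervening on valve_cmd: with other inputs at their observed values, overshoot = 48*valve_cmd + 441. Solving for 585 gives valve_cmd = 3, within [-1, 11].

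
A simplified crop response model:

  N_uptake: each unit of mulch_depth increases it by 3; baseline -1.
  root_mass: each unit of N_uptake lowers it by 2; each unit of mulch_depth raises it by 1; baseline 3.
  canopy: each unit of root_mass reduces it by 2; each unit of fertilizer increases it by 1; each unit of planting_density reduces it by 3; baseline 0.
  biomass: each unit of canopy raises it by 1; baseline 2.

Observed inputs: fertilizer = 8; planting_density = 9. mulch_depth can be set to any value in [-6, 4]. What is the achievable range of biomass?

Substituting into the root_mass equation gives root_mass = -5*mulch_depth + 5.
Substituting into the canopy equation gives canopy = 10*mulch_depth - 29.
Substituting into the biomass equation gives biomass = 10*mulch_depth - 27.
Linear in mulch_depth, so extremes are at the endpoints: mulch_depth = -6 gives biomass = -87; mulch_depth = 4 gives biomass = 13.

-87 to 13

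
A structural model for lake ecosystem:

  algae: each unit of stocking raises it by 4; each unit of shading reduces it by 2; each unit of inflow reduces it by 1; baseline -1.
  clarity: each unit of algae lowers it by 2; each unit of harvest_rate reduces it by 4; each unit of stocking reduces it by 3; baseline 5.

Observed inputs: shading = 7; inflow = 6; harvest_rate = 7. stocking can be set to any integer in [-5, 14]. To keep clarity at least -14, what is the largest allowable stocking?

stocking = 3

Substituting into the algae equation gives algae = 4*stocking - 21.
clarity becomes -11*stocking + 19.
Require -11*stocking + 19 ≥ -14, so stocking ≤ 3.
The largest integer in [-5, 14] satisfying this is 3.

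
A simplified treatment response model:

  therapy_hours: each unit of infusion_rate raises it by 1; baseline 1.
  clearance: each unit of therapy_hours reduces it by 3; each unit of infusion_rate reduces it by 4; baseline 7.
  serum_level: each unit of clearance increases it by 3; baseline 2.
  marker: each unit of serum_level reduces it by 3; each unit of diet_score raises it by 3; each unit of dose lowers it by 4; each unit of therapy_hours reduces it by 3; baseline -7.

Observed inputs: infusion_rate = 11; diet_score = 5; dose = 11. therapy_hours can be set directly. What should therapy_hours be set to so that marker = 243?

therapy_hours = -2

Intervening on therapy_hours fixes its value directly, overriding its dependence on infusion_rate.
Substituting into the clearance equation gives clearance = -3*therapy_hours - 37.
Substituting into the serum_level equation gives serum_level = -9*therapy_hours - 109.
marker becomes 24*therapy_hours + 291.
Solve 24*therapy_hours + 291 = 243: therapy_hours = (243 - 291) / 24 = -2.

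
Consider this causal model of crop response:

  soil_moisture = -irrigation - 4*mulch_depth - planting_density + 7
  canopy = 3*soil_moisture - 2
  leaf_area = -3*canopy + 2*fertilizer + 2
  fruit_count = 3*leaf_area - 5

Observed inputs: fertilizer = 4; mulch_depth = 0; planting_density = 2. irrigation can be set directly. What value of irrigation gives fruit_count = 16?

Substituting into the soil_moisture equation gives soil_moisture = -irrigation + 5.
Substituting into the canopy equation gives canopy = -3*irrigation + 13.
Substituting into the leaf_area equation gives leaf_area = 9*irrigation - 29.
This gives fruit_count = 27*irrigation - 92.
Solve 27*irrigation - 92 = 16: irrigation = (16 + 92) / 27 = 4.

irrigation = 4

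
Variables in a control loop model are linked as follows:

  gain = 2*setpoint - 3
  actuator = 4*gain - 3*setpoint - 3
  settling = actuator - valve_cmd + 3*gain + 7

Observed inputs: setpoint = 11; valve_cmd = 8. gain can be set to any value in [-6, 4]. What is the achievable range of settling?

-79 to -9

Intervening on gain fixes its value directly, overriding its dependence on setpoint.
Substituting into the actuator equation gives actuator = 4*gain - 36.
This gives settling = 7*gain - 37.
Linear in gain, so extremes are at the endpoints: gain = -6 gives settling = -79; gain = 4 gives settling = -9.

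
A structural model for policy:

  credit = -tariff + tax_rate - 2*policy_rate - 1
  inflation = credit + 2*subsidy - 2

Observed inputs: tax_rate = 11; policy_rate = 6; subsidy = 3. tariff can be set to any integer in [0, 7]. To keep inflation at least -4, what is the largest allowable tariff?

Substituting into the credit equation gives credit = -tariff - 2.
Substituting into the inflation equation gives inflation = -tariff + 2.
Require -tariff + 2 ≥ -4, so tariff ≤ 6.
The largest integer in [0, 7] satisfying this is 6.

tariff = 6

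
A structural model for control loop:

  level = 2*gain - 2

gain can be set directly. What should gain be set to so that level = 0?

Solve 2*gain - 2 = 0: gain = (0 + 2) / 2 = 1.

gain = 1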